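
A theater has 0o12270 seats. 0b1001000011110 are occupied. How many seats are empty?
Convert 0o12270 (octal) → 1×4096 + 2×512 + 2×64 + 7×8 = 5304 (decimal)
Convert 0b1001000011110 (binary) → 4096 + 512 + 16 + 8 + 4 + 2 = 4638 (decimal)
Compute 5304 - 4638 = 666
666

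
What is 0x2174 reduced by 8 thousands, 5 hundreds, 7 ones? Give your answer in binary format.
Convert 0x2174 (hexadecimal) → 2×4096 + 1×256 + 7×16 + 4 = 8564 (decimal)
Convert 8 thousands, 5 hundreds, 7 ones (place-value notation) → 8×1000 + 5×100 + 7 = 8507 (decimal)
Compute 8564 - 8507 = 57
Convert 57 (decimal) → 57 = 32 + 16 + 8 + 1 → 0b111001 (binary)
0b111001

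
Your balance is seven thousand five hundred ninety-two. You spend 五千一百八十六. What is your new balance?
Convert seven thousand five hundred ninety-two (English words) → 7×1000 + 5×100 + 92 = 7592 (decimal)
Convert 五千一百八十六 (Chinese numeral) → 5×1000 + 1×100 + 8×10 + 6 = 5186 (decimal)
Compute 7592 - 5186 = 2406
2406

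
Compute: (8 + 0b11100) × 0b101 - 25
Convert 0b11100 (binary) → 16 + 8 + 4 = 28 (decimal)
Convert 0b101 (binary) → 4 + 1 = 5 (decimal)
Expression in decimal: (8 + 28) × 5 - 25
Parentheses first: 8 + 28 = 36
Multiply: 36 × 5 = 180
Subtract: 180 - 25 = 155
155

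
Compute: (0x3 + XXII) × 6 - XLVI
Convert 0x3 (hexadecimal) → 3 (decimal)
Convert XXII (Roman numeral) → 10 + 10 + 1 + 1 = 22 (decimal)
Convert XLVI (Roman numeral) → 40 + 5 + 1 = 46 (decimal)
Expression in decimal: (3 + 22) × 6 - 46
Parentheses first: 3 + 22 = 25
Multiply: 25 × 6 = 150
Subtract: 150 - 46 = 104
104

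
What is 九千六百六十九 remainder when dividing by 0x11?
Convert 九千六百六十九 (Chinese numeral) → 9×1000 + 6×100 + 6×10 + 9 = 9669 (decimal)
Convert 0x11 (hexadecimal) → 1×16 + 1 = 17 (decimal)
Compute 9669 mod 17 = 13
13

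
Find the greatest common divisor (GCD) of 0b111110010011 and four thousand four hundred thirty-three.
Convert 0b111110010011 (binary) → 2048 + 1024 + 512 + 256 + 128 + 16 + 2 + 1 = 3987 (decimal)
Convert four thousand four hundred thirty-three (English words) → 4×1000 + 4×100 + 33 = 4433 (decimal)
Compute gcd(3987, 4433) = 1
1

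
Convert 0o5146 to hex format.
Convert 0o5146 (octal) → 5×512 + 1×64 + 4×8 + 6 = 2662 (decimal)
Convert 2662 (decimal) → 2662 = 10×256 + 6×16 + 6 → 0xA66 (hexadecimal)
0xA66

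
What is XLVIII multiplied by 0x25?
Convert XLVIII (Roman numeral) → 40 + 5 + 1 + 1 + 1 = 48 (decimal)
Convert 0x25 (hexadecimal) → 2×16 + 5 = 37 (decimal)
Compute 48 × 37 = 1776
1776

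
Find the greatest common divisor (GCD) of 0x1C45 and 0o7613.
Convert 0x1C45 (hexadecimal) → 1×4096 + 12×256 + 4×16 + 5 = 7237 (decimal)
Convert 0o7613 (octal) → 7×512 + 6×64 + 1×8 + 3 = 3979 (decimal)
Compute gcd(7237, 3979) = 1
1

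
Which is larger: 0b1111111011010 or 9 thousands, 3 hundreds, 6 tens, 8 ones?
Convert 0b1111111011010 (binary) → 4096 + 2048 + 1024 + 512 + 256 + 128 + 64 + 16 + 8 + 2 = 8154 (decimal)
Convert 9 thousands, 3 hundreds, 6 tens, 8 ones (place-value notation) → 9×1000 + 3×100 + 6×10 + 8 = 9368 (decimal)
Compare 8154 vs 9368: larger = 9368
9368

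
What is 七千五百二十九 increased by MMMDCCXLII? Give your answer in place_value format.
Convert 七千五百二十九 (Chinese numeral) → 7×1000 + 5×100 + 2×10 + 9 = 7529 (decimal)
Convert MMMDCCXLII (Roman numeral) → 1000 + 1000 + 1000 + 500 + 100 + 100 + 40 + 1 + 1 = 3742 (decimal)
Compute 7529 + 3742 = 11271
Convert 11271 (decimal) → 11271 = 11×1000 + 2×100 + 7×10 + 1 → 11 thousands, 2 hundreds, 7 tens, 1 one (place-value notation)
11 thousands, 2 hundreds, 7 tens, 1 one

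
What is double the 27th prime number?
The 27th prime number = 103
Compute 103 × 2 = 206
206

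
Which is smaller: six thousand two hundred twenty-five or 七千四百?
Convert six thousand two hundred twenty-five (English words) → 6×1000 + 2×100 + 25 = 6225 (decimal)
Convert 七千四百 (Chinese numeral) → 7×1000 + 4×100 = 7400 (decimal)
Compare 6225 vs 7400: smaller = 6225
6225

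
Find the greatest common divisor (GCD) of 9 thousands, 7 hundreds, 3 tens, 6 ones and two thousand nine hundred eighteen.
Convert 9 thousands, 7 hundreds, 3 tens, 6 ones (place-value notation) → 9×1000 + 7×100 + 3×10 + 6 = 9736 (decimal)
Convert two thousand nine hundred eighteen (English words) → 2×1000 + 9×100 + 18 = 2918 (decimal)
Compute gcd(9736, 2918) = 2
2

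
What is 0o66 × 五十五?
Convert 0o66 (octal) → 6×8 + 6 = 54 (decimal)
Convert 五十五 (Chinese numeral) → 5×10 + 5 = 55 (decimal)
Compute 54 × 55 = 2970
2970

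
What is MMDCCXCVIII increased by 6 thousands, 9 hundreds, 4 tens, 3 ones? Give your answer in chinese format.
Convert MMDCCXCVIII (Roman numeral) → 1000 + 1000 + 500 + 100 + 100 + 90 + 5 + 1 + 1 + 1 = 2798 (decimal)
Convert 6 thousands, 9 hundreds, 4 tens, 3 ones (place-value notation) → 6×1000 + 9×100 + 4×10 + 3 = 6943 (decimal)
Compute 2798 + 6943 = 9741
Convert 9741 (decimal) → 9741 = 9×1000 + 7×100 + 4×10 + 1 → 九千七百四十一 (Chinese numeral)
九千七百四十一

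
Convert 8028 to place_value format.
Convert 8028 (decimal) → 8028 = 8×1000 + 2×10 + 8 → 8 thousands, 2 tens, 8 ones (place-value notation)
8 thousands, 2 tens, 8 ones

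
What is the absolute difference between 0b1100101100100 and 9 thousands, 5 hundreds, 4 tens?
Convert 0b1100101100100 (binary) → 4096 + 2048 + 256 + 64 + 32 + 4 = 6500 (decimal)
Convert 9 thousands, 5 hundreds, 4 tens (place-value notation) → 9×1000 + 5×100 + 4×10 = 9540 (decimal)
Compute |6500 - 9540| = 3040
3040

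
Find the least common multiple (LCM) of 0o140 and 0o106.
Convert 0o140 (octal) → 1×64 + 4×8 = 96 (decimal)
Convert 0o106 (octal) → 1×64 + 6 = 70 (decimal)
Compute lcm(96, 70) = 3360
3360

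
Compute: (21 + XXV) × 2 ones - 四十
Convert XXV (Roman numeral) → 10 + 10 + 5 = 25 (decimal)
Convert 2 ones (place-value notation) → 2 (decimal)
Convert 四十 (Chinese numeral) → 4×10 = 40 (decimal)
Expression in decimal: (21 + 25) × 2 - 40
Parentheses first: 21 + 25 = 46
Multiply: 46 × 2 = 92
Subtract: 92 - 40 = 52
52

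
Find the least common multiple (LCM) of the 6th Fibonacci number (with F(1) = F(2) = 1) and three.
Convert the 6th Fibonacci number (with F(1) = F(2) = 1) (Fibonacci index) → 1, 1, 2, 3, 5, 8 → 8 (decimal)
Convert three (English words) → 3 (decimal)
Compute lcm(8, 3) = 24
24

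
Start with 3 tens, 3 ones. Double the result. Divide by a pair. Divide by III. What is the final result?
Convert 3 tens, 3 ones (place-value notation) → 3×10 + 3 = 33 (decimal)
Start: 33
33 × 2 = 66
Convert a pair (colloquial) → 2 (decimal)
66 ÷ 2 = 33
Convert III (Roman numeral) → 1 + 1 + 1 = 3 (decimal)
33 ÷ 3 = 11
11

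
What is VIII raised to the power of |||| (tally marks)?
Convert VIII (Roman numeral) → 5 + 1 + 1 + 1 = 8 (decimal)
Convert |||| (tally marks) → 4 (decimal)
Compute 8 ^ 4 = 4096
4096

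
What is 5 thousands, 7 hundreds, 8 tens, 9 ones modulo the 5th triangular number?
Convert 5 thousands, 7 hundreds, 8 tens, 9 ones (place-value notation) → 5×1000 + 7×100 + 8×10 + 9 = 5789 (decimal)
Convert the 5th triangular number (triangular index) → 5×6/2 = 15 (decimal)
Compute 5789 mod 15 = 14
14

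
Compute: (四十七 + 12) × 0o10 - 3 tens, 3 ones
Convert 四十七 (Chinese numeral) → 4×10 + 7 = 47 (decimal)
Convert 0o10 (octal) → 1×8 = 8 (decimal)
Convert 3 tens, 3 ones (place-value notation) → 3×10 + 3 = 33 (decimal)
Expression in decimal: (47 + 12) × 8 - 33
Parentheses first: 47 + 12 = 59
Multiply: 59 × 8 = 472
Subtract: 472 - 33 = 439
439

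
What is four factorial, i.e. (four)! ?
Convert four (English words) → 4 (decimal)
Compute 4! = 24
24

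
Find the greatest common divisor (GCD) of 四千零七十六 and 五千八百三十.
Convert 四千零七十六 (Chinese numeral) → 4×1000 + 7×10 + 6 = 4076 (decimal)
Convert 五千八百三十 (Chinese numeral) → 5×1000 + 8×100 + 3×10 = 5830 (decimal)
Compute gcd(4076, 5830) = 2
2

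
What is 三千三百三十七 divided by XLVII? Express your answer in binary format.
Convert 三千三百三十七 (Chinese numeral) → 3×1000 + 3×100 + 3×10 + 7 = 3337 (decimal)
Convert XLVII (Roman numeral) → 40 + 5 + 1 + 1 = 47 (decimal)
Compute 3337 ÷ 47 = 71
Convert 71 (decimal) → 71 = 64 + 4 + 2 + 1 → 0b1000111 (binary)
0b1000111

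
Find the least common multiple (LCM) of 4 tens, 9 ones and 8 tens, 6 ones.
Convert 4 tens, 9 ones (place-value notation) → 4×10 + 9 = 49 (decimal)
Convert 8 tens, 6 ones (place-value notation) → 8×10 + 6 = 86 (decimal)
Compute lcm(49, 86) = 4214
4214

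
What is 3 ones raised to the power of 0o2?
Convert 3 ones (place-value notation) → 3 (decimal)
Convert 0o2 (octal) → 2 (decimal)
Compute 3 ^ 2 = 9
9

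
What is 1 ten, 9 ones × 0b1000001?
Convert 1 ten, 9 ones (place-value notation) → 1×10 + 9 = 19 (decimal)
Convert 0b1000001 (binary) → 64 + 1 = 65 (decimal)
Compute 19 × 65 = 1235
1235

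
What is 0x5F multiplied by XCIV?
Convert 0x5F (hexadecimal) → 5×16 + 15 = 95 (decimal)
Convert XCIV (Roman numeral) → 90 + 4 = 94 (decimal)
Compute 95 × 94 = 8930
8930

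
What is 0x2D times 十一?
Convert 0x2D (hexadecimal) → 2×16 + 13 = 45 (decimal)
Convert 十一 (Chinese numeral) → 1×10 + 1 = 11 (decimal)
Compute 45 × 11 = 495
495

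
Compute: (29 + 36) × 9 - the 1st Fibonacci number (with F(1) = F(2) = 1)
Convert the 1st Fibonacci number (with F(1) = F(2) = 1) (Fibonacci index) → 1 (decimal)
Expression in decimal: (29 + 36) × 9 - 1
Parentheses first: 29 + 36 = 65
Multiply: 65 × 9 = 585
Subtract: 585 - 1 = 584
584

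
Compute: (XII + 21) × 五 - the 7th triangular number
Convert XII (Roman numeral) → 10 + 1 + 1 = 12 (decimal)
Convert 五 (Chinese numeral) → 5 (decimal)
Convert the 7th triangular number (triangular index) → 7×8/2 = 28 (decimal)
Expression in decimal: (12 + 21) × 5 - 28
Parentheses first: 12 + 21 = 33
Multiply: 33 × 5 = 165
Subtract: 165 - 28 = 137
137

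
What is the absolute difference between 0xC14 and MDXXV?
Convert 0xC14 (hexadecimal) → 12×256 + 1×16 + 4 = 3092 (decimal)
Convert MDXXV (Roman numeral) → 1000 + 500 + 10 + 10 + 5 = 1525 (decimal)
Compute |3092 - 1525| = 1567
1567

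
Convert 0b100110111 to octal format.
Convert 0b100110111 (binary) → 256 + 32 + 16 + 4 + 2 + 1 = 311 (decimal)
Convert 311 (decimal) → 311 = 4×64 + 6×8 + 7 → 0o467 (octal)
0o467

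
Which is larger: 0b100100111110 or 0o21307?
Convert 0b100100111110 (binary) → 2048 + 256 + 32 + 16 + 8 + 4 + 2 = 2366 (decimal)
Convert 0o21307 (octal) → 2×4096 + 1×512 + 3×64 + 7 = 8903 (decimal)
Compare 2366 vs 8903: larger = 8903
8903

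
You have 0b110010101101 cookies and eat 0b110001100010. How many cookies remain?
Convert 0b110010101101 (binary) → 2048 + 1024 + 128 + 32 + 8 + 4 + 1 = 3245 (decimal)
Convert 0b110001100010 (binary) → 2048 + 1024 + 64 + 32 + 2 = 3170 (decimal)
Compute 3245 - 3170 = 75
75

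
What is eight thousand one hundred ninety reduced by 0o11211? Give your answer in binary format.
Convert eight thousand one hundred ninety (English words) → 8×1000 + 1×100 + 90 = 8190 (decimal)
Convert 0o11211 (octal) → 1×4096 + 1×512 + 2×64 + 1×8 + 1 = 4745 (decimal)
Compute 8190 - 4745 = 3445
Convert 3445 (decimal) → 3445 = 2048 + 1024 + 256 + 64 + 32 + 16 + 4 + 1 → 0b110101110101 (binary)
0b110101110101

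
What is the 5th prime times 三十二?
Convert the 5th prime (prime index) → 11 (decimal)
Convert 三十二 (Chinese numeral) → 3×10 + 2 = 32 (decimal)
Compute 11 × 32 = 352
352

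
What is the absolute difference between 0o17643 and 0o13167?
Convert 0o17643 (octal) → 1×4096 + 7×512 + 6×64 + 4×8 + 3 = 8099 (decimal)
Convert 0o13167 (octal) → 1×4096 + 3×512 + 1×64 + 6×8 + 7 = 5751 (decimal)
Compute |8099 - 5751| = 2348
2348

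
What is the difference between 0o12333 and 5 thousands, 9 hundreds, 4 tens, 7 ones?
Convert 0o12333 (octal) → 1×4096 + 2×512 + 3×64 + 3×8 + 3 = 5339 (decimal)
Convert 5 thousands, 9 hundreds, 4 tens, 7 ones (place-value notation) → 5×1000 + 9×100 + 4×10 + 7 = 5947 (decimal)
Difference: |5339 - 5947| = 608
608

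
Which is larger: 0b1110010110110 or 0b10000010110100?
Convert 0b1110010110110 (binary) → 4096 + 2048 + 1024 + 128 + 32 + 16 + 4 + 2 = 7350 (decimal)
Convert 0b10000010110100 (binary) → 8192 + 128 + 32 + 16 + 4 = 8372 (decimal)
Compare 7350 vs 8372: larger = 8372
8372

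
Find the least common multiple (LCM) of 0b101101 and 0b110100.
Convert 0b101101 (binary) → 32 + 8 + 4 + 1 = 45 (decimal)
Convert 0b110100 (binary) → 32 + 16 + 4 = 52 (decimal)
Compute lcm(45, 52) = 2340
2340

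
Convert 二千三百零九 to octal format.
Convert 二千三百零九 (Chinese numeral) → 2×1000 + 3×100 + 9 = 2309 (decimal)
Convert 2309 (decimal) → 2309 = 4×512 + 4×64 + 5 → 0o4405 (octal)
0o4405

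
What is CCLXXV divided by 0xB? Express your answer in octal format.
Convert CCLXXV (Roman numeral) → 100 + 100 + 50 + 10 + 10 + 5 = 275 (decimal)
Convert 0xB (hexadecimal) → 11 (decimal)
Compute 275 ÷ 11 = 25
Convert 25 (decimal) → 25 = 3×8 + 1 → 0o31 (octal)
0o31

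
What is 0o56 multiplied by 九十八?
Convert 0o56 (octal) → 5×8 + 6 = 46 (decimal)
Convert 九十八 (Chinese numeral) → 9×10 + 8 = 98 (decimal)
Compute 46 × 98 = 4508
4508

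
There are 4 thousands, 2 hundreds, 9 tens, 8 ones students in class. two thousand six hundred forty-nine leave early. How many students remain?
Convert 4 thousands, 2 hundreds, 9 tens, 8 ones (place-value notation) → 4×1000 + 2×100 + 9×10 + 8 = 4298 (decimal)
Convert two thousand six hundred forty-nine (English words) → 2×1000 + 6×100 + 49 = 2649 (decimal)
Compute 4298 - 2649 = 1649
1649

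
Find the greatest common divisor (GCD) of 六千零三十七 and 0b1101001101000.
Convert 六千零三十七 (Chinese numeral) → 6×1000 + 3×10 + 7 = 6037 (decimal)
Convert 0b1101001101000 (binary) → 4096 + 2048 + 512 + 64 + 32 + 8 = 6760 (decimal)
Compute gcd(6037, 6760) = 1
1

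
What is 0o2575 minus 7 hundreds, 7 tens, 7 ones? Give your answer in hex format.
Convert 0o2575 (octal) → 2×512 + 5×64 + 7×8 + 5 = 1405 (decimal)
Convert 7 hundreds, 7 tens, 7 ones (place-value notation) → 7×100 + 7×10 + 7 = 777 (decimal)
Compute 1405 - 777 = 628
Convert 628 (decimal) → 628 = 2×256 + 7×16 + 4 → 0x274 (hexadecimal)
0x274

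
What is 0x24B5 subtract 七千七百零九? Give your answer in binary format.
Convert 0x24B5 (hexadecimal) → 2×4096 + 4×256 + 11×16 + 5 = 9397 (decimal)
Convert 七千七百零九 (Chinese numeral) → 7×1000 + 7×100 + 9 = 7709 (decimal)
Compute 9397 - 7709 = 1688
Convert 1688 (decimal) → 1688 = 1024 + 512 + 128 + 16 + 8 → 0b11010011000 (binary)
0b11010011000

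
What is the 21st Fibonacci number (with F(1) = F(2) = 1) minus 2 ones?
The 21st Fibonacci number (with F(1) = F(2) = 1) = 10946
Convert 2 ones (place-value notation) → 2 (decimal)
Compute 10946 - 2 = 10944
10944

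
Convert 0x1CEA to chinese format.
Convert 0x1CEA (hexadecimal) → 1×4096 + 12×256 + 14×16 + 10 = 7402 (decimal)
Convert 7402 (decimal) → 7402 = 7×1000 + 4×100 + 2 → 七千四百零二 (Chinese numeral)
七千四百零二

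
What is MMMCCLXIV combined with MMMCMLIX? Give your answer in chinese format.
Convert MMMCCLXIV (Roman numeral) → 1000 + 1000 + 1000 + 100 + 100 + 50 + 10 + 4 = 3264 (decimal)
Convert MMMCMLIX (Roman numeral) → 1000 + 1000 + 1000 + 900 + 50 + 9 = 3959 (decimal)
Compute 3264 + 3959 = 7223
Convert 7223 (decimal) → 7223 = 7×1000 + 2×100 + 2×10 + 3 → 七千二百二十三 (Chinese numeral)
七千二百二十三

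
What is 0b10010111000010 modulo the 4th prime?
Convert 0b10010111000010 (binary) → 8192 + 1024 + 256 + 128 + 64 + 2 = 9666 (decimal)
Convert the 4th prime (prime index) → 7 (decimal)
Compute 9666 mod 7 = 6
6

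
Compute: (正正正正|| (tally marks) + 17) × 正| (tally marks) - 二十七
Convert 正正正正|| (tally marks) → 5 + 5 + 5 + 5 + 2 = 22 (decimal)
Convert 正| (tally marks) → 5 + 1 = 6 (decimal)
Convert 二十七 (Chinese numeral) → 2×10 + 7 = 27 (decimal)
Expression in decimal: (22 + 17) × 6 - 27
Parentheses first: 22 + 17 = 39
Multiply: 39 × 6 = 234
Subtract: 234 - 27 = 207
207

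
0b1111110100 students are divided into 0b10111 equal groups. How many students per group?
Convert 0b1111110100 (binary) → 512 + 256 + 128 + 64 + 32 + 16 + 4 = 1012 (decimal)
Convert 0b10111 (binary) → 16 + 4 + 2 + 1 = 23 (decimal)
Compute 1012 ÷ 23 = 44
44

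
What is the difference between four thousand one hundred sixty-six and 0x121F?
Convert four thousand one hundred sixty-six (English words) → 4×1000 + 1×100 + 66 = 4166 (decimal)
Convert 0x121F (hexadecimal) → 1×4096 + 2×256 + 1×16 + 15 = 4639 (decimal)
Difference: |4166 - 4639| = 473
473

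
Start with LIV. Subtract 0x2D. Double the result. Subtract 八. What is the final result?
Convert LIV (Roman numeral) → 50 + 4 = 54 (decimal)
Start: 54
Convert 0x2D (hexadecimal) → 2×16 + 13 = 45 (decimal)
54 - 45 = 9
9 × 2 = 18
Convert 八 (Chinese numeral) → 8 (decimal)
18 - 8 = 10
10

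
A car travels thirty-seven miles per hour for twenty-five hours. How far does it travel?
Convert thirty-seven (English words) → 37 (decimal)
Convert twenty-five (English words) → 25 (decimal)
Compute 37 × 25 = 925
925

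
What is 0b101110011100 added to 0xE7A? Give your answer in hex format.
Convert 0b101110011100 (binary) → 2048 + 512 + 256 + 128 + 16 + 8 + 4 = 2972 (decimal)
Convert 0xE7A (hexadecimal) → 14×256 + 7×16 + 10 = 3706 (decimal)
Compute 2972 + 3706 = 6678
Convert 6678 (decimal) → 6678 = 1×4096 + 10×256 + 1×16 + 6 → 0x1A16 (hexadecimal)
0x1A16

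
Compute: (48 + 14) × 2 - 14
Parentheses first: 48 + 14 = 62
Multiply: 62 × 2 = 124
Subtract: 124 - 14 = 110
110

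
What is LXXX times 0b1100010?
Convert LXXX (Roman numeral) → 50 + 10 + 10 + 10 = 80 (decimal)
Convert 0b1100010 (binary) → 64 + 32 + 2 = 98 (decimal)
Compute 80 × 98 = 7840
7840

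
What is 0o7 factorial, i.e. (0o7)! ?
Convert 0o7 (octal) → 7 (decimal)
Compute 7! = 5040
5040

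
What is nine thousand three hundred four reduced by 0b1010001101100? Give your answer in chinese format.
Convert nine thousand three hundred four (English words) → 9×1000 + 3×100 + 4 = 9304 (decimal)
Convert 0b1010001101100 (binary) → 4096 + 1024 + 64 + 32 + 8 + 4 = 5228 (decimal)
Compute 9304 - 5228 = 4076
Convert 4076 (decimal) → 4076 = 4×1000 + 7×10 + 6 → 四千零七十六 (Chinese numeral)
四千零七十六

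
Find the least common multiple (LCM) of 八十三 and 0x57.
Convert 八十三 (Chinese numeral) → 8×10 + 3 = 83 (decimal)
Convert 0x57 (hexadecimal) → 5×16 + 7 = 87 (decimal)
Compute lcm(83, 87) = 7221
7221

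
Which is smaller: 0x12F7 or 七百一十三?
Convert 0x12F7 (hexadecimal) → 1×4096 + 2×256 + 15×16 + 7 = 4855 (decimal)
Convert 七百一十三 (Chinese numeral) → 7×100 + 1×10 + 3 = 713 (decimal)
Compare 4855 vs 713: smaller = 713
713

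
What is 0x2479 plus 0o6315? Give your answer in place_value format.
Convert 0x2479 (hexadecimal) → 2×4096 + 4×256 + 7×16 + 9 = 9337 (decimal)
Convert 0o6315 (octal) → 6×512 + 3×64 + 1×8 + 5 = 3277 (decimal)
Compute 9337 + 3277 = 12614
Convert 12614 (decimal) → 12614 = 12×1000 + 6×100 + 1×10 + 4 → 12 thousands, 6 hundreds, 1 ten, 4 ones (place-value notation)
12 thousands, 6 hundreds, 1 ten, 4 ones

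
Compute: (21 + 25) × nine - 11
Convert nine (English words) → 9 (decimal)
Expression in decimal: (21 + 25) × 9 - 11
Parentheses first: 21 + 25 = 46
Multiply: 46 × 9 = 414
Subtract: 414 - 11 = 403
403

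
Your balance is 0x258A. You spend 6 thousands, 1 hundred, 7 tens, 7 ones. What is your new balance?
Convert 0x258A (hexadecimal) → 2×4096 + 5×256 + 8×16 + 10 = 9610 (decimal)
Convert 6 thousands, 1 hundred, 7 tens, 7 ones (place-value notation) → 6×1000 + 1×100 + 7×10 + 7 = 6177 (decimal)
Compute 9610 - 6177 = 3433
3433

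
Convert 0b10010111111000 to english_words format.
Convert 0b10010111111000 (binary) → 8192 + 1024 + 256 + 128 + 64 + 32 + 16 + 8 = 9720 (decimal)
Convert 9720 (decimal) → 9720 = 9×1000 + 7×100 + 20 → nine thousand seven hundred twenty (English words)
nine thousand seven hundred twenty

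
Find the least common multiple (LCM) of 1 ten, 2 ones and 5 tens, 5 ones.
Convert 1 ten, 2 ones (place-value notation) → 1×10 + 2 = 12 (decimal)
Convert 5 tens, 5 ones (place-value notation) → 5×10 + 5 = 55 (decimal)
Compute lcm(12, 55) = 660
660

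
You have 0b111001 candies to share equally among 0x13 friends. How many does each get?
Convert 0b111001 (binary) → 32 + 16 + 8 + 1 = 57 (decimal)
Convert 0x13 (hexadecimal) → 1×16 + 3 = 19 (decimal)
Compute 57 ÷ 19 = 3
3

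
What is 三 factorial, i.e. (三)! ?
Convert 三 (Chinese numeral) → 3 (decimal)
Compute 3! = 6
6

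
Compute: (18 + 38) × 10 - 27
Parentheses first: 18 + 38 = 56
Multiply: 56 × 10 = 560
Subtract: 560 - 27 = 533
533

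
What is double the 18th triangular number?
The 18th triangular number = 18×19/2 = 171
Compute 171 × 2 = 342
342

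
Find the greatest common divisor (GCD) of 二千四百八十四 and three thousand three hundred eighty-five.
Convert 二千四百八十四 (Chinese numeral) → 2×1000 + 4×100 + 8×10 + 4 = 2484 (decimal)
Convert three thousand three hundred eighty-five (English words) → 3×1000 + 3×100 + 85 = 3385 (decimal)
Compute gcd(2484, 3385) = 1
1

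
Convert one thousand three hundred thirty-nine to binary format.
Convert one thousand three hundred thirty-nine (English words) → 1×1000 + 3×100 + 39 = 1339 (decimal)
Convert 1339 (decimal) → 1339 = 1024 + 256 + 32 + 16 + 8 + 2 + 1 → 0b10100111011 (binary)
0b10100111011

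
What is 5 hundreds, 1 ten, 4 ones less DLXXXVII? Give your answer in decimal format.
Convert 5 hundreds, 1 ten, 4 ones (place-value notation) → 5×100 + 1×10 + 4 = 514 (decimal)
Convert DLXXXVII (Roman numeral) → 500 + 50 + 10 + 10 + 10 + 5 + 1 + 1 = 587 (decimal)
Compute 514 - 587 = -73
-73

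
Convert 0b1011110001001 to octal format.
Convert 0b1011110001001 (binary) → 4096 + 1024 + 512 + 256 + 128 + 8 + 1 = 6025 (decimal)
Convert 6025 (decimal) → 6025 = 1×4096 + 3×512 + 6×64 + 1×8 + 1 → 0o13611 (octal)
0o13611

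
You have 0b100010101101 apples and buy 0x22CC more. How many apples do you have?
Convert 0b100010101101 (binary) → 2048 + 128 + 32 + 8 + 4 + 1 = 2221 (decimal)
Convert 0x22CC (hexadecimal) → 2×4096 + 2×256 + 12×16 + 12 = 8908 (decimal)
Compute 2221 + 8908 = 11129
11129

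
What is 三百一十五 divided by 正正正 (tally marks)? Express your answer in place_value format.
Convert 三百一十五 (Chinese numeral) → 3×100 + 1×10 + 5 = 315 (decimal)
Convert 正正正 (tally marks) → 5 + 5 + 5 = 15 (decimal)
Compute 315 ÷ 15 = 21
Convert 21 (decimal) → 21 = 2×10 + 1 → 2 tens, 1 one (place-value notation)
2 tens, 1 one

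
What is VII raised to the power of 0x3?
Convert VII (Roman numeral) → 5 + 1 + 1 = 7 (decimal)
Convert 0x3 (hexadecimal) → 3 (decimal)
Compute 7 ^ 3 = 343
343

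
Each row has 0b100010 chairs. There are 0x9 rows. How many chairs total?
Convert 0b100010 (binary) → 32 + 2 = 34 (decimal)
Convert 0x9 (hexadecimal) → 9 (decimal)
Compute 34 × 9 = 306
306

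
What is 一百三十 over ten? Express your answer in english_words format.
Convert 一百三十 (Chinese numeral) → 1×100 + 3×10 = 130 (decimal)
Convert ten (English words) → 10 (decimal)
Compute 130 ÷ 10 = 13
Convert 13 (decimal) → thirteen (English words)
thirteen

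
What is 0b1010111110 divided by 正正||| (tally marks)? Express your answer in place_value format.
Convert 0b1010111110 (binary) → 512 + 128 + 32 + 16 + 8 + 4 + 2 = 702 (decimal)
Convert 正正||| (tally marks) → 5 + 5 + 3 = 13 (decimal)
Compute 702 ÷ 13 = 54
Convert 54 (decimal) → 54 = 5×10 + 4 → 5 tens, 4 ones (place-value notation)
5 tens, 4 ones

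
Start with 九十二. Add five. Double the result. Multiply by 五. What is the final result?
Convert 九十二 (Chinese numeral) → 9×10 + 2 = 92 (decimal)
Start: 92
Convert five (English words) → 5 (decimal)
92 + 5 = 97
97 × 2 = 194
Convert 五 (Chinese numeral) → 5 (decimal)
194 × 5 = 970
970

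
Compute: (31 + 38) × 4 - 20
Parentheses first: 31 + 38 = 69
Multiply: 69 × 4 = 276
Subtract: 276 - 20 = 256
256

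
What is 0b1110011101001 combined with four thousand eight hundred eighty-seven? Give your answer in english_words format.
Convert 0b1110011101001 (binary) → 4096 + 2048 + 1024 + 128 + 64 + 32 + 8 + 1 = 7401 (decimal)
Convert four thousand eight hundred eighty-seven (English words) → 4×1000 + 8×100 + 87 = 4887 (decimal)
Compute 7401 + 4887 = 12288
Convert 12288 (decimal) → 12288 = 12×1000 + 2×100 + 88 → twelve thousand two hundred eighty-eight (English words)
twelve thousand two hundred eighty-eight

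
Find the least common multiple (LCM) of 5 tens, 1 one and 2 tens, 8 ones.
Convert 5 tens, 1 one (place-value notation) → 5×10 + 1 = 51 (decimal)
Convert 2 tens, 8 ones (place-value notation) → 2×10 + 8 = 28 (decimal)
Compute lcm(51, 28) = 1428
1428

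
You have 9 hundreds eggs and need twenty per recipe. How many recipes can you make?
Convert 9 hundreds (place-value notation) → 9×100 = 900 (decimal)
Convert twenty (English words) → 20 (decimal)
Compute 900 ÷ 20 = 45
45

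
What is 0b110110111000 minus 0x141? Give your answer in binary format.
Convert 0b110110111000 (binary) → 2048 + 1024 + 256 + 128 + 32 + 16 + 8 = 3512 (decimal)
Convert 0x141 (hexadecimal) → 1×256 + 4×16 + 1 = 321 (decimal)
Compute 3512 - 321 = 3191
Convert 3191 (decimal) → 3191 = 2048 + 1024 + 64 + 32 + 16 + 4 + 2 + 1 → 0b110001110111 (binary)
0b110001110111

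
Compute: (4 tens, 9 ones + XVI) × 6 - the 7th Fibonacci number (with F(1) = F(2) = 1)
Convert 4 tens, 9 ones (place-value notation) → 4×10 + 9 = 49 (decimal)
Convert XVI (Roman numeral) → 10 + 5 + 1 = 16 (decimal)
Convert the 7th Fibonacci number (with F(1) = F(2) = 1) (Fibonacci index) → 1, 1, 2, 3, 5, 8, 13 → 13 (decimal)
Expression in decimal: (49 + 16) × 6 - 13
Parentheses first: 49 + 16 = 65
Multiply: 65 × 6 = 390
Subtract: 390 - 13 = 377
377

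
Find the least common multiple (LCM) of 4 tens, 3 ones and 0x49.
Convert 4 tens, 3 ones (place-value notation) → 4×10 + 3 = 43 (decimal)
Convert 0x49 (hexadecimal) → 4×16 + 9 = 73 (decimal)
Compute lcm(43, 73) = 3139
3139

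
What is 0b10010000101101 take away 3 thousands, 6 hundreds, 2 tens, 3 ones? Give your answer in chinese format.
Convert 0b10010000101101 (binary) → 8192 + 1024 + 32 + 8 + 4 + 1 = 9261 (decimal)
Convert 3 thousands, 6 hundreds, 2 tens, 3 ones (place-value notation) → 3×1000 + 6×100 + 2×10 + 3 = 3623 (decimal)
Compute 9261 - 3623 = 5638
Convert 5638 (decimal) → 5638 = 5×1000 + 6×100 + 3×10 + 8 → 五千六百三十八 (Chinese numeral)
五千六百三十八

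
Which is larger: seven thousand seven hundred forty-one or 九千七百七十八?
Convert seven thousand seven hundred forty-one (English words) → 7×1000 + 7×100 + 41 = 7741 (decimal)
Convert 九千七百七十八 (Chinese numeral) → 9×1000 + 7×100 + 7×10 + 8 = 9778 (decimal)
Compare 7741 vs 9778: larger = 9778
9778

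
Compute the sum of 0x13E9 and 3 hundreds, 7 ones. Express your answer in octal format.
Convert 0x13E9 (hexadecimal) → 1×4096 + 3×256 + 14×16 + 9 = 5097 (decimal)
Convert 3 hundreds, 7 ones (place-value notation) → 3×100 + 7 = 307 (decimal)
Compute 5097 + 307 = 5404
Convert 5404 (decimal) → 5404 = 1×4096 + 2×512 + 4×64 + 3×8 + 4 → 0o12434 (octal)
0o12434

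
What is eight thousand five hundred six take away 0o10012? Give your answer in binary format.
Convert eight thousand five hundred six (English words) → 8×1000 + 5×100 + 6 = 8506 (decimal)
Convert 0o10012 (octal) → 1×4096 + 1×8 + 2 = 4106 (decimal)
Compute 8506 - 4106 = 4400
Convert 4400 (decimal) → 4400 = 4096 + 256 + 32 + 16 → 0b1000100110000 (binary)
0b1000100110000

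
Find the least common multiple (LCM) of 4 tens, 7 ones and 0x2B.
Convert 4 tens, 7 ones (place-value notation) → 4×10 + 7 = 47 (decimal)
Convert 0x2B (hexadecimal) → 2×16 + 11 = 43 (decimal)
Compute lcm(47, 43) = 2021
2021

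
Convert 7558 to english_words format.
Convert 7558 (decimal) → 7558 = 7×1000 + 5×100 + 58 → seven thousand five hundred fifty-eight (English words)
seven thousand five hundred fifty-eight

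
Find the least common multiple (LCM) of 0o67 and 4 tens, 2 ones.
Convert 0o67 (octal) → 6×8 + 7 = 55 (decimal)
Convert 4 tens, 2 ones (place-value notation) → 4×10 + 2 = 42 (decimal)
Compute lcm(55, 42) = 2310
2310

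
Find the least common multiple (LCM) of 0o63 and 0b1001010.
Convert 0o63 (octal) → 6×8 + 3 = 51 (decimal)
Convert 0b1001010 (binary) → 64 + 8 + 2 = 74 (decimal)
Compute lcm(51, 74) = 3774
3774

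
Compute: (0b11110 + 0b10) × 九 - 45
Convert 0b11110 (binary) → 16 + 8 + 4 + 2 = 30 (decimal)
Convert 0b10 (binary) → 2 (decimal)
Convert 九 (Chinese numeral) → 9 (decimal)
Expression in decimal: (30 + 2) × 9 - 45
Parentheses first: 30 + 2 = 32
Multiply: 32 × 9 = 288
Subtract: 288 - 45 = 243
243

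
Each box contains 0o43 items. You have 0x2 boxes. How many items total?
Convert 0o43 (octal) → 4×8 + 3 = 35 (decimal)
Convert 0x2 (hexadecimal) → 2 (decimal)
Compute 35 × 2 = 70
70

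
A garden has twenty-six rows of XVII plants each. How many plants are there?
Convert XVII (Roman numeral) → 10 + 5 + 1 + 1 = 17 (decimal)
Convert twenty-six (English words) → 26 (decimal)
Compute 17 × 26 = 442
442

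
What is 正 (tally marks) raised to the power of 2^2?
Convert 正 (tally marks) → 5 (decimal)
Convert 2^2 (power) → 4 (decimal)
Compute 5 ^ 4 = 625
625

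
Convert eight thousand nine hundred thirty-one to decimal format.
Convert eight thousand nine hundred thirty-one (English words) → 8×1000 + 9×100 + 31 = 8931 (decimal)
8931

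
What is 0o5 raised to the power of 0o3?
Convert 0o5 (octal) → 5 (decimal)
Convert 0o3 (octal) → 3 (decimal)
Compute 5 ^ 3 = 125
125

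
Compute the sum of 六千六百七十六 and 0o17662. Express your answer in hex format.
Convert 六千六百七十六 (Chinese numeral) → 6×1000 + 6×100 + 7×10 + 6 = 6676 (decimal)
Convert 0o17662 (octal) → 1×4096 + 7×512 + 6×64 + 6×8 + 2 = 8114 (decimal)
Compute 6676 + 8114 = 14790
Convert 14790 (decimal) → 14790 = 3×4096 + 9×256 + 12×16 + 6 → 0x39C6 (hexadecimal)
0x39C6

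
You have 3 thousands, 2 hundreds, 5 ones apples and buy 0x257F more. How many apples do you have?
Convert 3 thousands, 2 hundreds, 5 ones (place-value notation) → 3×1000 + 2×100 + 5 = 3205 (decimal)
Convert 0x257F (hexadecimal) → 2×4096 + 5×256 + 7×16 + 15 = 9599 (decimal)
Compute 3205 + 9599 = 12804
12804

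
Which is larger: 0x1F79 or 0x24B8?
Convert 0x1F79 (hexadecimal) → 1×4096 + 15×256 + 7×16 + 9 = 8057 (decimal)
Convert 0x24B8 (hexadecimal) → 2×4096 + 4×256 + 11×16 + 8 = 9400 (decimal)
Compare 8057 vs 9400: larger = 9400
9400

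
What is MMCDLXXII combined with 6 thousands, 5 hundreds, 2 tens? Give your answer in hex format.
Convert MMCDLXXII (Roman numeral) → 1000 + 1000 + 400 + 50 + 10 + 10 + 1 + 1 = 2472 (decimal)
Convert 6 thousands, 5 hundreds, 2 tens (place-value notation) → 6×1000 + 5×100 + 2×10 = 6520 (decimal)
Compute 2472 + 6520 = 8992
Convert 8992 (decimal) → 8992 = 2×4096 + 3×256 + 2×16 → 0x2320 (hexadecimal)
0x2320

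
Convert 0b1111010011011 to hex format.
Convert 0b1111010011011 (binary) → 4096 + 2048 + 1024 + 512 + 128 + 16 + 8 + 2 + 1 = 7835 (decimal)
Convert 7835 (decimal) → 7835 = 1×4096 + 14×256 + 9×16 + 11 → 0x1E9B (hexadecimal)
0x1E9B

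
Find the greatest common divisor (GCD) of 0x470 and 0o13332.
Convert 0x470 (hexadecimal) → 4×256 + 7×16 = 1136 (decimal)
Convert 0o13332 (octal) → 1×4096 + 3×512 + 3×64 + 3×8 + 2 = 5850 (decimal)
Compute gcd(1136, 5850) = 2
2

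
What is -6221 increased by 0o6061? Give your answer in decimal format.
Convert 0o6061 (octal) → 6×512 + 6×8 + 1 = 3121 (decimal)
Compute -6221 + 3121 = -3100
-3100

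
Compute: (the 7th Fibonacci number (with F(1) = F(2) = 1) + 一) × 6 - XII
Convert the 7th Fibonacci number (with F(1) = F(2) = 1) (Fibonacci index) → 1, 1, 2, 3, 5, 8, 13 → 13 (decimal)
Convert 一 (Chinese numeral) → 1 (decimal)
Convert XII (Roman numeral) → 10 + 1 + 1 = 12 (decimal)
Expression in decimal: (13 + 1) × 6 - 12
Parentheses first: 13 + 1 = 14
Multiply: 14 × 6 = 84
Subtract: 84 - 12 = 72
72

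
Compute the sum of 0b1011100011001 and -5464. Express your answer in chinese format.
Convert 0b1011100011001 (binary) → 4096 + 1024 + 512 + 256 + 16 + 8 + 1 = 5913 (decimal)
Compute 5913 + -5464 = 449
Convert 449 (decimal) → 449 = 4×100 + 4×10 + 9 → 四百四十九 (Chinese numeral)
四百四十九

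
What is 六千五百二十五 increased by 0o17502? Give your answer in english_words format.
Convert 六千五百二十五 (Chinese numeral) → 6×1000 + 5×100 + 2×10 + 5 = 6525 (decimal)
Convert 0o17502 (octal) → 1×4096 + 7×512 + 5×64 + 2 = 8002 (decimal)
Compute 6525 + 8002 = 14527
Convert 14527 (decimal) → 14527 = 14×1000 + 5×100 + 27 → fourteen thousand five hundred twenty-seven (English words)
fourteen thousand five hundred twenty-seven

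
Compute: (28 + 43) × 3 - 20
Parentheses first: 28 + 43 = 71
Multiply: 71 × 3 = 213
Subtract: 213 - 20 = 193
193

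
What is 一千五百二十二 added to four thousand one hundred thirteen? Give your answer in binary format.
Convert 一千五百二十二 (Chinese numeral) → 1×1000 + 5×100 + 2×10 + 2 = 1522 (decimal)
Convert four thousand one hundred thirteen (English words) → 4×1000 + 1×100 + 13 = 4113 (decimal)
Compute 1522 + 4113 = 5635
Convert 5635 (decimal) → 5635 = 4096 + 1024 + 512 + 2 + 1 → 0b1011000000011 (binary)
0b1011000000011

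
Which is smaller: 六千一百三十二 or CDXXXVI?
Convert 六千一百三十二 (Chinese numeral) → 6×1000 + 1×100 + 3×10 + 2 = 6132 (decimal)
Convert CDXXXVI (Roman numeral) → 400 + 10 + 10 + 10 + 5 + 1 = 436 (decimal)
Compare 6132 vs 436: smaller = 436
436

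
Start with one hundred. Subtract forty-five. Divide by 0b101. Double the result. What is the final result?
Convert one hundred (English words) → 1×100 = 100 (decimal)
Start: 100
Convert forty-five (English words) → 45 (decimal)
100 - 45 = 55
Convert 0b101 (binary) → 4 + 1 = 5 (decimal)
55 ÷ 5 = 11
11 × 2 = 22
22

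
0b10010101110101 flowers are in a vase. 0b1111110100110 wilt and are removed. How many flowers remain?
Convert 0b10010101110101 (binary) → 8192 + 1024 + 256 + 64 + 32 + 16 + 4 + 1 = 9589 (decimal)
Convert 0b1111110100110 (binary) → 4096 + 2048 + 1024 + 512 + 256 + 128 + 32 + 4 + 2 = 8102 (decimal)
Compute 9589 - 8102 = 1487
1487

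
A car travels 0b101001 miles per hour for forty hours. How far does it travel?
Convert 0b101001 (binary) → 32 + 8 + 1 = 41 (decimal)
Convert forty (English words) → 40 (decimal)
Compute 41 × 40 = 1640
1640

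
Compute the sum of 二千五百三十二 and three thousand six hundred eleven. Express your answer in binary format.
Convert 二千五百三十二 (Chinese numeral) → 2×1000 + 5×100 + 3×10 + 2 = 2532 (decimal)
Convert three thousand six hundred eleven (English words) → 3×1000 + 6×100 + 11 = 3611 (decimal)
Compute 2532 + 3611 = 6143
Convert 6143 (decimal) → 6143 = 4096 + 1024 + 512 + 256 + 128 + 64 + 32 + 16 + 8 + 4 + 2 + 1 → 0b1011111111111 (binary)
0b1011111111111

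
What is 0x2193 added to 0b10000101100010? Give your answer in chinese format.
Convert 0x2193 (hexadecimal) → 2×4096 + 1×256 + 9×16 + 3 = 8595 (decimal)
Convert 0b10000101100010 (binary) → 8192 + 256 + 64 + 32 + 2 = 8546 (decimal)
Compute 8595 + 8546 = 17141
Convert 17141 (decimal) → 17141 = 1×10000 + 7×1000 + 1×100 + 4×10 + 1 → 一万七千一百四十一 (Chinese numeral)
一万七千一百四十一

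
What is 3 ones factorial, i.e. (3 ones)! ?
Convert 3 ones (place-value notation) → 3 (decimal)
Compute 3! = 6
6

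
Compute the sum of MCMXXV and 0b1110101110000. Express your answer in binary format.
Convert MCMXXV (Roman numeral) → 1000 + 900 + 10 + 10 + 5 = 1925 (decimal)
Convert 0b1110101110000 (binary) → 4096 + 2048 + 1024 + 256 + 64 + 32 + 16 = 7536 (decimal)
Compute 1925 + 7536 = 9461
Convert 9461 (decimal) → 9461 = 8192 + 1024 + 128 + 64 + 32 + 16 + 4 + 1 → 0b10010011110101 (binary)
0b10010011110101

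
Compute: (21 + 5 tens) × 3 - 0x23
Convert 5 tens (place-value notation) → 5×10 = 50 (decimal)
Convert 0x23 (hexadecimal) → 2×16 + 3 = 35 (decimal)
Expression in decimal: (21 + 50) × 3 - 35
Parentheses first: 21 + 50 = 71
Multiply: 71 × 3 = 213
Subtract: 213 - 35 = 178
178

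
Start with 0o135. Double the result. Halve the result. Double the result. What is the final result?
Convert 0o135 (octal) → 1×64 + 3×8 + 5 = 93 (decimal)
Start: 93
93 × 2 = 186
186 ÷ 2 = 93
93 × 2 = 186
186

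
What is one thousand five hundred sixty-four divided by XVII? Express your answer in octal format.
Convert one thousand five hundred sixty-four (English words) → 1×1000 + 5×100 + 64 = 1564 (decimal)
Convert XVII (Roman numeral) → 10 + 5 + 1 + 1 = 17 (decimal)
Compute 1564 ÷ 17 = 92
Convert 92 (decimal) → 92 = 1×64 + 3×8 + 4 → 0o134 (octal)
0o134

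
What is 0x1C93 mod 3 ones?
Convert 0x1C93 (hexadecimal) → 1×4096 + 12×256 + 9×16 + 3 = 7315 (decimal)
Convert 3 ones (place-value notation) → 3 (decimal)
Compute 7315 mod 3 = 1
1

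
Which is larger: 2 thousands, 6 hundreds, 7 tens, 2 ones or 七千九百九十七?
Convert 2 thousands, 6 hundreds, 7 tens, 2 ones (place-value notation) → 2×1000 + 6×100 + 7×10 + 2 = 2672 (decimal)
Convert 七千九百九十七 (Chinese numeral) → 7×1000 + 9×100 + 9×10 + 7 = 7997 (decimal)
Compare 2672 vs 7997: larger = 7997
7997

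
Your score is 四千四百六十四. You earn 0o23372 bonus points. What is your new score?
Convert 四千四百六十四 (Chinese numeral) → 4×1000 + 4×100 + 6×10 + 4 = 4464 (decimal)
Convert 0o23372 (octal) → 2×4096 + 3×512 + 3×64 + 7×8 + 2 = 9978 (decimal)
Compute 4464 + 9978 = 14442
14442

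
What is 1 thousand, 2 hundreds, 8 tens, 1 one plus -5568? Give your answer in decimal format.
Convert 1 thousand, 2 hundreds, 8 tens, 1 one (place-value notation) → 1×1000 + 2×100 + 8×10 + 1 = 1281 (decimal)
Compute 1281 + -5568 = -4287
-4287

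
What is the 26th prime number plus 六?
The 26th prime number = 101
Convert 六 (Chinese numeral) → 6 (decimal)
Compute 101 + 6 = 107
107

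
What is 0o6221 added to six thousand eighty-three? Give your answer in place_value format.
Convert 0o6221 (octal) → 6×512 + 2×64 + 2×8 + 1 = 3217 (decimal)
Convert six thousand eighty-three (English words) → 6×1000 + 83 = 6083 (decimal)
Compute 3217 + 6083 = 9300
Convert 9300 (decimal) → 9300 = 9×1000 + 3×100 → 9 thousands, 3 hundreds (place-value notation)
9 thousands, 3 hundreds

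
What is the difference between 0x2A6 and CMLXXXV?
Convert 0x2A6 (hexadecimal) → 2×256 + 10×16 + 6 = 678 (decimal)
Convert CMLXXXV (Roman numeral) → 900 + 50 + 10 + 10 + 10 + 5 = 985 (decimal)
Difference: |678 - 985| = 307
307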